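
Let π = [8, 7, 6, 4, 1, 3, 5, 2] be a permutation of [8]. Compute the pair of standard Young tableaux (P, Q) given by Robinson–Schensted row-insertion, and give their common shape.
P = [1, 2, 5] / [3] / [4] / [6] / [7] / [8];  Q = [1, 6, 7] / [2] / [3] / [4] / [5] / [8];  common shape = (3, 1, 1, 1, 1, 1)

Row-insert the values π_1, π_2, … into P one at a time, bumping the leftmost entry strictly greater than the inserted value down to the next row. The recording tableau Q records, in position (i, j), the step at which that cell was added to P.
  Insert 8 (step 1): P = [8];  Q = [1]
  Insert 7 (step 2): P = [7] / [8];  Q = [1] / [2]
  Insert 6 (step 3): P = [6] / [7] / [8];  Q = [1] / [2] / [3]
  Insert 4 (step 4): P = [4] / [6] / [7] / [8];  Q = [1] / [2] / [3] / [4]
  Insert 1 (step 5): P = [1] / [4] / [6] / [7] / [8];  Q = [1] / [2] / [3] / [4] / [5]
  Insert 3 (step 6): P = [1, 3] / [4] / [6] / [7] / [8];  Q = [1, 6] / [2] / [3] / [4] / [5]
  Insert 5 (step 7): P = [1, 3, 5] / [4] / [6] / [7] / [8];  Q = [1, 6, 7] / [2] / [3] / [4] / [5]
  Insert 2 (step 8): P = [1, 2, 5] / [3] / [4] / [6] / [7] / [8];  Q = [1, 6, 7] / [2] / [3] / [4] / [5] / [8]
Final shape: (3, 1, 1, 1, 1, 1).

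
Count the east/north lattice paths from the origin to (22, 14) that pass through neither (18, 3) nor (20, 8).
Number of paths = 3708236850

Inclusion–exclusion. Total paths: C(36, 22) = 3796297200. Through P₁: C(21, 18)·C(15, 4) = 1815450. Through P₂: C(28, 20)·C(8, 2) = 87026940. Since P₁ is strictly southwest of P₂, a monotone path through both must visit P₁ then P₂; paths through both = C(21, 18)·C(7, 2)·C(8, 2) = 782040. Avoid both = 3796297200 − 1815450 − 87026940 + 782040 = 3708236850.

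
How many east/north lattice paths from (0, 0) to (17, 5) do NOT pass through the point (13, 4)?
Number of paths = 14434

Total paths from (0, 0) to (17, 5): C(22, 17) = 26334. Paths through (13, 4): (paths (0, 0) → (13, 4)) × (paths (13, 4) → (17, 5)) = C(17, 13) · C(5, 4) = 2380 · 5 = 11900. Avoidance count = 26334 − 11900 = 14434.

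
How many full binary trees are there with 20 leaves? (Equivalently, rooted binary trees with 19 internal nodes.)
C_19 = 1767263190

These full binary trees are counted by the Catalan number C_n = (1/(n + 1)) · C(2n, n). For n = 19: C_19 = (1/20) · C(38, 19) = 35345263800/20 = 1767263190.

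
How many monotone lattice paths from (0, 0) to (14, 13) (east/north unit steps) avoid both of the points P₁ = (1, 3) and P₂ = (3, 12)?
Number of paths = 15479216

Inclusion–exclusion. Total paths: C(27, 14) = 20058300. Through P₁: C(4, 1)·C(23, 13) = 4576264. Through P₂: C(15, 3)·C(12, 11) = 5460. Since P₁ is strictly southwest of P₂, a monotone path through both must visit P₁ then P₂; paths through both = C(4, 1)·C(11, 2)·C(12, 11) = 2640. Avoid both = 20058300 − 4576264 − 5460 + 2640 = 15479216.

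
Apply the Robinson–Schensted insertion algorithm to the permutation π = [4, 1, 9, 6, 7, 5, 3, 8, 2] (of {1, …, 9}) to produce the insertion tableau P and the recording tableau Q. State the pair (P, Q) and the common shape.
P = [1, 2, 7, 8] / [3, 5] / [4] / [6] / [9];  Q = [1, 3, 5, 8] / [2, 4] / [6] / [7] / [9];  common shape = (4, 2, 1, 1, 1)

Row-insert the values π_1, π_2, … into P one at a time, bumping the leftmost entry strictly greater than the inserted value down to the next row. The recording tableau Q records, in position (i, j), the step at which that cell was added to P.
  Insert 4 (step 1): P = [4];  Q = [1]
  Insert 1 (step 2): P = [1] / [4];  Q = [1] / [2]
  Insert 9 (step 3): P = [1, 9] / [4];  Q = [1, 3] / [2]
  Insert 6 (step 4): P = [1, 6] / [4, 9];  Q = [1, 3] / [2, 4]
  Insert 7 (step 5): P = [1, 6, 7] / [4, 9];  Q = [1, 3, 5] / [2, 4]
  Insert 5 (step 6): P = [1, 5, 7] / [4, 6] / [9];  Q = [1, 3, 5] / [2, 4] / [6]
  Insert 3 (step 7): P = [1, 3, 7] / [4, 5] / [6] / [9];  Q = [1, 3, 5] / [2, 4] / [6] / [7]
  Insert 8 (step 8): P = [1, 3, 7, 8] / [4, 5] / [6] / [9];  Q = [1, 3, 5, 8] / [2, 4] / [6] / [7]
  Insert 2 (step 9): P = [1, 2, 7, 8] / [3, 5] / [4] / [6] / [9];  Q = [1, 3, 5, 8] / [2, 4] / [6] / [7] / [9]
Final shape: (4, 2, 1, 1, 1).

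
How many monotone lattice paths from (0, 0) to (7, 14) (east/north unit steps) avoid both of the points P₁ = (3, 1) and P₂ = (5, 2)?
Number of paths = 105941

Inclusion–exclusion. Total paths: C(21, 7) = 116280. Through P₁: C(4, 3)·C(17, 4) = 9520. Through P₂: C(7, 5)·C(14, 2) = 1911. Since P₁ is strictly southwest of P₂, a monotone path through both must visit P₁ then P₂; paths through both = C(4, 3)·C(3, 2)·C(14, 2) = 1092. Avoid both = 116280 − 9520 − 1911 + 1092 = 105941.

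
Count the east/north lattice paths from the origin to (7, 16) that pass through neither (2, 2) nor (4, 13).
Number of paths = 137149

Inclusion–exclusion. Total paths: C(23, 7) = 245157. Through P₁: C(4, 2)·C(19, 5) = 69768. Through P₂: C(17, 4)·C(6, 3) = 47600. Since P₁ is strictly southwest of P₂, a monotone path through both must visit P₁ then P₂; paths through both = C(4, 2)·C(13, 2)·C(6, 3) = 9360. Avoid both = 245157 − 69768 − 47600 + 9360 = 137149.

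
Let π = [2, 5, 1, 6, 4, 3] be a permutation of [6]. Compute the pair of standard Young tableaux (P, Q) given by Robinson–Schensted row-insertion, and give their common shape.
P = [1, 3, 6] / [2, 4] / [5];  Q = [1, 2, 4] / [3, 5] / [6];  common shape = (3, 2, 1)

Row-insert the values π_1, π_2, … into P one at a time, bumping the leftmost entry strictly greater than the inserted value down to the next row. The recording tableau Q records, in position (i, j), the step at which that cell was added to P.
  Insert 2 (step 1): P = [2];  Q = [1]
  Insert 5 (step 2): P = [2, 5];  Q = [1, 2]
  Insert 1 (step 3): P = [1, 5] / [2];  Q = [1, 2] / [3]
  Insert 6 (step 4): P = [1, 5, 6] / [2];  Q = [1, 2, 4] / [3]
  Insert 4 (step 5): P = [1, 4, 6] / [2, 5];  Q = [1, 2, 4] / [3, 5]
  Insert 3 (step 6): P = [1, 3, 6] / [2, 4] / [5];  Q = [1, 2, 4] / [3, 5] / [6]
Final shape: (3, 2, 1).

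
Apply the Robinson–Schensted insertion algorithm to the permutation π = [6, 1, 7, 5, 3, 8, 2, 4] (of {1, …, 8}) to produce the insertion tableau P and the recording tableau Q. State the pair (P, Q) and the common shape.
P = [1, 2, 4] / [3, 7, 8] / [5] / [6];  Q = [1, 3, 6] / [2, 4, 8] / [5] / [7];  common shape = (3, 3, 1, 1)

Row-insert the values π_1, π_2, … into P one at a time, bumping the leftmost entry strictly greater than the inserted value down to the next row. The recording tableau Q records, in position (i, j), the step at which that cell was added to P.
  Insert 6 (step 1): P = [6];  Q = [1]
  Insert 1 (step 2): P = [1] / [6];  Q = [1] / [2]
  Insert 7 (step 3): P = [1, 7] / [6];  Q = [1, 3] / [2]
  Insert 5 (step 4): P = [1, 5] / [6, 7];  Q = [1, 3] / [2, 4]
  Insert 3 (step 5): P = [1, 3] / [5, 7] / [6];  Q = [1, 3] / [2, 4] / [5]
  Insert 8 (step 6): P = [1, 3, 8] / [5, 7] / [6];  Q = [1, 3, 6] / [2, 4] / [5]
  Insert 2 (step 7): P = [1, 2, 8] / [3, 7] / [5] / [6];  Q = [1, 3, 6] / [2, 4] / [5] / [7]
  Insert 4 (step 8): P = [1, 2, 4] / [3, 7, 8] / [5] / [6];  Q = [1, 3, 6] / [2, 4, 8] / [5] / [7]
Final shape: (3, 3, 1, 1).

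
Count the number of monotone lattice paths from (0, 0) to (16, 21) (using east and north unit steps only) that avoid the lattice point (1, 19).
Number of paths = 12875771950

Total paths from (0, 0) to (16, 21): C(37, 16) = 12875774670. Paths through (1, 19): (paths (0, 0) → (1, 19)) × (paths (1, 19) → (16, 21)) = C(20, 1) · C(17, 15) = 20 · 136 = 2720. Avoidance count = 12875774670 − 2720 = 12875771950.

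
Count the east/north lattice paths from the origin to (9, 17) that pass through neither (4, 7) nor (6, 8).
Number of paths = 1690700

Inclusion–exclusion. Total paths: C(26, 9) = 3124550. Through P₁: C(11, 4)·C(15, 5) = 990990. Through P₂: C(14, 6)·C(12, 3) = 660660. Since P₁ is strictly southwest of P₂, a monotone path through both must visit P₁ then P₂; paths through both = C(11, 4)·C(3, 2)·C(12, 3) = 217800. Avoid both = 3124550 − 990990 − 660660 + 217800 = 1690700.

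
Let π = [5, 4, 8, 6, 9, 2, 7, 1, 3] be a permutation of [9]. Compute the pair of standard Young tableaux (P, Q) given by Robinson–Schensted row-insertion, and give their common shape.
P = [1, 3, 7] / [2, 6, 9] / [4, 8] / [5];  Q = [1, 3, 5] / [2, 4, 7] / [6, 9] / [8];  common shape = (3, 3, 2, 1)

Row-insert the values π_1, π_2, … into P one at a time, bumping the leftmost entry strictly greater than the inserted value down to the next row. The recording tableau Q records, in position (i, j), the step at which that cell was added to P.
  Insert 5 (step 1): P = [5];  Q = [1]
  Insert 4 (step 2): P = [4] / [5];  Q = [1] / [2]
  Insert 8 (step 3): P = [4, 8] / [5];  Q = [1, 3] / [2]
  Insert 6 (step 4): P = [4, 6] / [5, 8];  Q = [1, 3] / [2, 4]
  Insert 9 (step 5): P = [4, 6, 9] / [5, 8];  Q = [1, 3, 5] / [2, 4]
  Insert 2 (step 6): P = [2, 6, 9] / [4, 8] / [5];  Q = [1, 3, 5] / [2, 4] / [6]
  Insert 7 (step 7): P = [2, 6, 7] / [4, 8, 9] / [5];  Q = [1, 3, 5] / [2, 4, 7] / [6]
  Insert 1 (step 8): P = [1, 6, 7] / [2, 8, 9] / [4] / [5];  Q = [1, 3, 5] / [2, 4, 7] / [6] / [8]
  Insert 3 (step 9): P = [1, 3, 7] / [2, 6, 9] / [4, 8] / [5];  Q = [1, 3, 5] / [2, 4, 7] / [6, 9] / [8]
Final shape: (3, 3, 2, 1).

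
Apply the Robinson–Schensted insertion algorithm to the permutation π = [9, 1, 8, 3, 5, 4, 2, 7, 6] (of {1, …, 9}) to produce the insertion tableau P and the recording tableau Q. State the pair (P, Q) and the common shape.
P = [1, 2, 4, 6] / [3, 7] / [5] / [8] / [9];  Q = [1, 3, 5, 8] / [2, 9] / [4] / [6] / [7];  common shape = (4, 2, 1, 1, 1)

Row-insert the values π_1, π_2, … into P one at a time, bumping the leftmost entry strictly greater than the inserted value down to the next row. The recording tableau Q records, in position (i, j), the step at which that cell was added to P.
  Insert 9 (step 1): P = [9];  Q = [1]
  Insert 1 (step 2): P = [1] / [9];  Q = [1] / [2]
  Insert 8 (step 3): P = [1, 8] / [9];  Q = [1, 3] / [2]
  Insert 3 (step 4): P = [1, 3] / [8] / [9];  Q = [1, 3] / [2] / [4]
  Insert 5 (step 5): P = [1, 3, 5] / [8] / [9];  Q = [1, 3, 5] / [2] / [4]
  Insert 4 (step 6): P = [1, 3, 4] / [5] / [8] / [9];  Q = [1, 3, 5] / [2] / [4] / [6]
  Insert 2 (step 7): P = [1, 2, 4] / [3] / [5] / [8] / [9];  Q = [1, 3, 5] / [2] / [4] / [6] / [7]
  Insert 7 (step 8): P = [1, 2, 4, 7] / [3] / [5] / [8] / [9];  Q = [1, 3, 5, 8] / [2] / [4] / [6] / [7]
  Insert 6 (step 9): P = [1, 2, 4, 6] / [3, 7] / [5] / [8] / [9];  Q = [1, 3, 5, 8] / [2, 9] / [4] / [6] / [7]
Final shape: (4, 2, 1, 1, 1).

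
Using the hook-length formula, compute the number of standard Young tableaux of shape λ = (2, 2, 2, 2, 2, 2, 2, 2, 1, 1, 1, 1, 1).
# SYT of shape (2, 2, 2, 2, 2, 2, 2, 2, 1, 1, 1, 1, 1) = 87210

Hook-length formula: f^λ = n! / Π hook(c), product over all cells c of the Young diagram. For λ = (2, 2, 2, 2, 2, 2, 2, 2, 1, 1, 1, 1, 1), n = 21 boxes. Hook lengths by row (left-to-right, top-to-bottom): [14, 8]; [13, 7]; [12, 6]; [11, 5]; [10, 4]; [9, 3]; [8, 2]; [7, 1]; [5]; [4]; [3]; [2]; [1]. Product of hooks = 585838116864000. So f^λ = 21! / 585838116864000 = 51090942171709440000 / 585838116864000 = 87210.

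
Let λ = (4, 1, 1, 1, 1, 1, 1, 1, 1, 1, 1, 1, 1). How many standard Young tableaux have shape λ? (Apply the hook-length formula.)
# SYT of shape (4, 1, 1, 1, 1, 1, 1, 1, 1, 1, 1, 1, 1) = 455

Hook-length formula: f^λ = n! / Π hook(c), product over all cells c of the Young diagram. For λ = (4, 1, 1, 1, 1, 1, 1, 1, 1, 1, 1, 1, 1), n = 16 boxes. Hook lengths by row (left-to-right, top-to-bottom): [16, 3, 2, 1]; [12]; [11]; [10]; [9]; [8]; [7]; [6]; [5]; [4]; [3]; [2]; [1]. Product of hooks = 45984153600. So f^λ = 16! / 45984153600 = 20922789888000 / 45984153600 = 455.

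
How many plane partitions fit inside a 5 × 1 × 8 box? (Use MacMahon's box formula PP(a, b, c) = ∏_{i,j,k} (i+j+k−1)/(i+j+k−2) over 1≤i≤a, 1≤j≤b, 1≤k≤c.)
PP(5, 1, 8) = 1287

Evaluate the triple product over i = 1..5, j = 1..1, k = 1..8. The factors are (2/1) · (3/2) · (4/3) · (5/4) · (6/5) · (7/6) · (8/7) · (9/8) · … (40 factors total). The numerators and denominators telescope so the product is an integer; carrying out the multiplication exactly gives PP(5, 1, 8) = 1287.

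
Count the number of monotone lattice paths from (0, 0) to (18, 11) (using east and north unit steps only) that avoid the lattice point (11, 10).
Number of paths = 31775562

Total paths from (0, 0) to (18, 11): C(29, 18) = 34597290. Paths through (11, 10): (paths (0, 0) → (11, 10)) × (paths (11, 10) → (18, 11)) = C(21, 11) · C(8, 7) = 352716 · 8 = 2821728. Avoidance count = 34597290 − 2821728 = 31775562.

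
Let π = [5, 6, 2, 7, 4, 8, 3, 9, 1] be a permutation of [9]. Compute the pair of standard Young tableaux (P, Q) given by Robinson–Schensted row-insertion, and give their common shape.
P = [1, 3, 7, 8, 9] / [2, 6] / [4] / [5];  Q = [1, 2, 4, 6, 8] / [3, 5] / [7] / [9];  common shape = (5, 2, 1, 1)

Row-insert the values π_1, π_2, … into P one at a time, bumping the leftmost entry strictly greater than the inserted value down to the next row. The recording tableau Q records, in position (i, j), the step at which that cell was added to P.
  Insert 5 (step 1): P = [5];  Q = [1]
  Insert 6 (step 2): P = [5, 6];  Q = [1, 2]
  Insert 2 (step 3): P = [2, 6] / [5];  Q = [1, 2] / [3]
  Insert 7 (step 4): P = [2, 6, 7] / [5];  Q = [1, 2, 4] / [3]
  Insert 4 (step 5): P = [2, 4, 7] / [5, 6];  Q = [1, 2, 4] / [3, 5]
  Insert 8 (step 6): P = [2, 4, 7, 8] / [5, 6];  Q = [1, 2, 4, 6] / [3, 5]
  Insert 3 (step 7): P = [2, 3, 7, 8] / [4, 6] / [5];  Q = [1, 2, 4, 6] / [3, 5] / [7]
  Insert 9 (step 8): P = [2, 3, 7, 8, 9] / [4, 6] / [5];  Q = [1, 2, 4, 6, 8] / [3, 5] / [7]
  Insert 1 (step 9): P = [1, 3, 7, 8, 9] / [2, 6] / [4] / [5];  Q = [1, 2, 4, 6, 8] / [3, 5] / [7] / [9]
Final shape: (5, 2, 1, 1).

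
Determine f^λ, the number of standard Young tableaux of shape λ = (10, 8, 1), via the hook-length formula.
# SYT of shape (10, 8, 1) = 184756

Hook-length formula: f^λ = n! / Π hook(c), product over all cells c of the Young diagram. For λ = (10, 8, 1), n = 19 boxes. Hook lengths by row (left-to-right, top-to-bottom): [12, 10, 9, 8, 7, 6, 5, 4, 2, 1]; [9, 7, 6, 5, 4, 3, 2, 1]; [1]. Product of hooks = 658409472000. So f^λ = 19! / 658409472000 = 121645100408832000 / 658409472000 = 184756.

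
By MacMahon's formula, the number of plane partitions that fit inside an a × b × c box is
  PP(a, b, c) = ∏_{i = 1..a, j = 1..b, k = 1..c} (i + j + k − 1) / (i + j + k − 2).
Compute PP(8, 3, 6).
PP(8, 3, 6) = 614083470

Evaluate the triple product over i = 1..8, j = 1..3, k = 1..6. The factors are (2/1) · (3/2) · (4/3) · (5/4) · (6/5) · (7/6) · (3/2) · (4/3) · … (144 factors total). The numerators and denominators telescope so the product is an integer; carrying out the multiplication exactly gives PP(8, 3, 6) = 614083470.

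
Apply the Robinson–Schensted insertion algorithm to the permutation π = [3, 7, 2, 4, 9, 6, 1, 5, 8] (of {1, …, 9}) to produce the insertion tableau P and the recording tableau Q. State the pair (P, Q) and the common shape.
P = [1, 4, 5, 8] / [2, 6, 9] / [3, 7];  Q = [1, 2, 5, 9] / [3, 4, 6] / [7, 8];  common shape = (4, 3, 2)

Row-insert the values π_1, π_2, … into P one at a time, bumping the leftmost entry strictly greater than the inserted value down to the next row. The recording tableau Q records, in position (i, j), the step at which that cell was added to P.
  Insert 3 (step 1): P = [3];  Q = [1]
  Insert 7 (step 2): P = [3, 7];  Q = [1, 2]
  Insert 2 (step 3): P = [2, 7] / [3];  Q = [1, 2] / [3]
  Insert 4 (step 4): P = [2, 4] / [3, 7];  Q = [1, 2] / [3, 4]
  Insert 9 (step 5): P = [2, 4, 9] / [3, 7];  Q = [1, 2, 5] / [3, 4]
  Insert 6 (step 6): P = [2, 4, 6] / [3, 7, 9];  Q = [1, 2, 5] / [3, 4, 6]
  Insert 1 (step 7): P = [1, 4, 6] / [2, 7, 9] / [3];  Q = [1, 2, 5] / [3, 4, 6] / [7]
  Insert 5 (step 8): P = [1, 4, 5] / [2, 6, 9] / [3, 7];  Q = [1, 2, 5] / [3, 4, 6] / [7, 8]
  Insert 8 (step 9): P = [1, 4, 5, 8] / [2, 6, 9] / [3, 7];  Q = [1, 2, 5, 9] / [3, 4, 6] / [7, 8]
Final shape: (4, 3, 2).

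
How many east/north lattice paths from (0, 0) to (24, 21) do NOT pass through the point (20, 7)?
Number of paths = 3770938378350

Total paths from (0, 0) to (24, 21): C(45, 24) = 3773655750150. Paths through (20, 7): (paths (0, 0) → (20, 7)) × (paths (20, 7) → (24, 21)) = C(27, 20) · C(18, 4) = 888030 · 3060 = 2717371800. Avoidance count = 3773655750150 − 2717371800 = 3770938378350.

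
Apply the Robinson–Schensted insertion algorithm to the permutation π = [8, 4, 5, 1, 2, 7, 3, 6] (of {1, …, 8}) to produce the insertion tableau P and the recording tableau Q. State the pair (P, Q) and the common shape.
P = [1, 2, 3, 6] / [4, 5, 7] / [8];  Q = [1, 3, 6, 8] / [2, 5, 7] / [4];  common shape = (4, 3, 1)

Row-insert the values π_1, π_2, … into P one at a time, bumping the leftmost entry strictly greater than the inserted value down to the next row. The recording tableau Q records, in position (i, j), the step at which that cell was added to P.
  Insert 8 (step 1): P = [8];  Q = [1]
  Insert 4 (step 2): P = [4] / [8];  Q = [1] / [2]
  Insert 5 (step 3): P = [4, 5] / [8];  Q = [1, 3] / [2]
  Insert 1 (step 4): P = [1, 5] / [4] / [8];  Q = [1, 3] / [2] / [4]
  Insert 2 (step 5): P = [1, 2] / [4, 5] / [8];  Q = [1, 3] / [2, 5] / [4]
  Insert 7 (step 6): P = [1, 2, 7] / [4, 5] / [8];  Q = [1, 3, 6] / [2, 5] / [4]
  Insert 3 (step 7): P = [1, 2, 3] / [4, 5, 7] / [8];  Q = [1, 3, 6] / [2, 5, 7] / [4]
  Insert 6 (step 8): P = [1, 2, 3, 6] / [4, 5, 7] / [8];  Q = [1, 3, 6, 8] / [2, 5, 7] / [4]
Final shape: (4, 3, 1).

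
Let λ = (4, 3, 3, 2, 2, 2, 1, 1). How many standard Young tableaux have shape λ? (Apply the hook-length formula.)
# SYT of shape (4, 3, 3, 2, 2, 2, 1, 1) = 2923830

Hook-length formula: f^λ = n! / Π hook(c), product over all cells c of the Young diagram. For λ = (4, 3, 3, 2, 2, 2, 1, 1), n = 18 boxes. Hook lengths by row (left-to-right, top-to-bottom): [11, 8, 4, 1]; [9, 6, 2]; [8, 5, 1]; [6, 3]; [5, 2]; [4, 1]; [2]; [1]. Product of hooks = 2189721600. So f^λ = 18! / 2189721600 = 6402373705728000 / 2189721600 = 2923830.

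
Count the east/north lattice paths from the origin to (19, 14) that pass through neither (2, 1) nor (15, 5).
Number of paths = 453549390

Inclusion–exclusion. Total paths: C(33, 19) = 818809200. Through P₁: C(3, 2)·C(30, 17) = 359279550. Through P₂: C(20, 15)·C(13, 4) = 11085360. Since P₁ is strictly southwest of P₂, a monotone path through both must visit P₁ then P₂; paths through both = C(3, 2)·C(17, 13)·C(13, 4) = 5105100. Avoid both = 818809200 − 359279550 − 11085360 + 5105100 = 453549390.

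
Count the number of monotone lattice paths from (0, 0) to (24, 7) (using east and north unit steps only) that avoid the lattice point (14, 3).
Number of paths = 1948895

Total paths from (0, 0) to (24, 7): C(31, 24) = 2629575. Paths through (14, 3): (paths (0, 0) → (14, 3)) × (paths (14, 3) → (24, 7)) = C(17, 14) · C(14, 10) = 680 · 1001 = 680680. Avoidance count = 2629575 − 680680 = 1948895.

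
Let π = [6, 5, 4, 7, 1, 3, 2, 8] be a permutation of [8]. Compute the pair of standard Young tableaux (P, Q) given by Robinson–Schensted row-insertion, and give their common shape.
P = [1, 2, 8] / [3, 7] / [4] / [5] / [6];  Q = [1, 4, 8] / [2, 6] / [3] / [5] / [7];  common shape = (3, 2, 1, 1, 1)

Row-insert the values π_1, π_2, … into P one at a time, bumping the leftmost entry strictly greater than the inserted value down to the next row. The recording tableau Q records, in position (i, j), the step at which that cell was added to P.
  Insert 6 (step 1): P = [6];  Q = [1]
  Insert 5 (step 2): P = [5] / [6];  Q = [1] / [2]
  Insert 4 (step 3): P = [4] / [5] / [6];  Q = [1] / [2] / [3]
  Insert 7 (step 4): P = [4, 7] / [5] / [6];  Q = [1, 4] / [2] / [3]
  Insert 1 (step 5): P = [1, 7] / [4] / [5] / [6];  Q = [1, 4] / [2] / [3] / [5]
  Insert 3 (step 6): P = [1, 3] / [4, 7] / [5] / [6];  Q = [1, 4] / [2, 6] / [3] / [5]
  Insert 2 (step 7): P = [1, 2] / [3, 7] / [4] / [5] / [6];  Q = [1, 4] / [2, 6] / [3] / [5] / [7]
  Insert 8 (step 8): P = [1, 2, 8] / [3, 7] / [4] / [5] / [6];  Q = [1, 4, 8] / [2, 6] / [3] / [5] / [7]
Final shape: (3, 2, 1, 1, 1).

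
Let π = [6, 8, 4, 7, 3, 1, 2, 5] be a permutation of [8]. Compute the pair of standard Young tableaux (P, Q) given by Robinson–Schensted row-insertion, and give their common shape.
P = [1, 2, 5] / [3, 7] / [4, 8] / [6];  Q = [1, 2, 8] / [3, 4] / [5, 7] / [6];  common shape = (3, 2, 2, 1)

Row-insert the values π_1, π_2, … into P one at a time, bumping the leftmost entry strictly greater than the inserted value down to the next row. The recording tableau Q records, in position (i, j), the step at which that cell was added to P.
  Insert 6 (step 1): P = [6];  Q = [1]
  Insert 8 (step 2): P = [6, 8];  Q = [1, 2]
  Insert 4 (step 3): P = [4, 8] / [6];  Q = [1, 2] / [3]
  Insert 7 (step 4): P = [4, 7] / [6, 8];  Q = [1, 2] / [3, 4]
  Insert 3 (step 5): P = [3, 7] / [4, 8] / [6];  Q = [1, 2] / [3, 4] / [5]
  Insert 1 (step 6): P = [1, 7] / [3, 8] / [4] / [6];  Q = [1, 2] / [3, 4] / [5] / [6]
  Insert 2 (step 7): P = [1, 2] / [3, 7] / [4, 8] / [6];  Q = [1, 2] / [3, 4] / [5, 7] / [6]
  Insert 5 (step 8): P = [1, 2, 5] / [3, 7] / [4, 8] / [6];  Q = [1, 2, 8] / [3, 4] / [5, 7] / [6]
Final shape: (3, 2, 2, 1).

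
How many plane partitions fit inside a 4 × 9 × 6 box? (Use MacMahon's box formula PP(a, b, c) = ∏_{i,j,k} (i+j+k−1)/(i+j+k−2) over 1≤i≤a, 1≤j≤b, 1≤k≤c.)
PP(4, 9, 6) = 559299781040

Evaluate the triple product over i = 1..4, j = 1..9, k = 1..6. The factors are (2/1) · (3/2) · (4/3) · (5/4) · (6/5) · (7/6) · (3/2) · (4/3) · … (216 factors total). The numerators and denominators telescope so the product is an integer; carrying out the multiplication exactly gives PP(4, 9, 6) = 559299781040.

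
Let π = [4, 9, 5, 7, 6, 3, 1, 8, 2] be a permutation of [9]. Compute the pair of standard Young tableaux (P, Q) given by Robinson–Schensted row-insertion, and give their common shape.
P = [1, 2, 6, 8] / [3, 5] / [4] / [7] / [9];  Q = [1, 2, 4, 8] / [3, 9] / [5] / [6] / [7];  common shape = (4, 2, 1, 1, 1)

Row-insert the values π_1, π_2, … into P one at a time, bumping the leftmost entry strictly greater than the inserted value down to the next row. The recording tableau Q records, in position (i, j), the step at which that cell was added to P.
  Insert 4 (step 1): P = [4];  Q = [1]
  Insert 9 (step 2): P = [4, 9];  Q = [1, 2]
  Insert 5 (step 3): P = [4, 5] / [9];  Q = [1, 2] / [3]
  Insert 7 (step 4): P = [4, 5, 7] / [9];  Q = [1, 2, 4] / [3]
  Insert 6 (step 5): P = [4, 5, 6] / [7] / [9];  Q = [1, 2, 4] / [3] / [5]
  Insert 3 (step 6): P = [3, 5, 6] / [4] / [7] / [9];  Q = [1, 2, 4] / [3] / [5] / [6]
  Insert 1 (step 7): P = [1, 5, 6] / [3] / [4] / [7] / [9];  Q = [1, 2, 4] / [3] / [5] / [6] / [7]
  Insert 8 (step 8): P = [1, 5, 6, 8] / [3] / [4] / [7] / [9];  Q = [1, 2, 4, 8] / [3] / [5] / [6] / [7]
  Insert 2 (step 9): P = [1, 2, 6, 8] / [3, 5] / [4] / [7] / [9];  Q = [1, 2, 4, 8] / [3, 9] / [5] / [6] / [7]
Final shape: (4, 2, 1, 1, 1).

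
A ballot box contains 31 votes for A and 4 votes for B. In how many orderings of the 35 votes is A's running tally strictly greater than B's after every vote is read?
Strict-lead orderings = 40392

Total orderings of the 35 votes with 31 for A: C(35, 31) = 52360. By the Bertrand ballot formula (Cycle Lemma / reflection principle), the number of orderings in which A is strictly ahead of B throughout is (p − q)/(p + q) · C(p + q, p) = (31 − 4)/(31 + 4) · 52360 = 40392.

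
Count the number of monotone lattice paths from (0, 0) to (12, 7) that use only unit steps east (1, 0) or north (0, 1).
Number of paths = 50388

A monotone lattice path from (0, 0) to (12, 7) consists of 12 east steps and 7 north steps in some order, so it is determined by which 12 of the 19 steps are east. The count is C(19, 12) = 50388.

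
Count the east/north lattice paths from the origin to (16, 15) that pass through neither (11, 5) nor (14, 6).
Number of paths = 286252251

Inclusion–exclusion. Total paths: C(31, 16) = 300540195. Through P₁: C(16, 11)·C(15, 5) = 13117104. Through P₂: C(20, 14)·C(11, 2) = 2131800. Since P₁ is strictly southwest of P₂, a monotone path through both must visit P₁ then P₂; paths through both = C(16, 11)·C(4, 3)·C(11, 2) = 960960. Avoid both = 300540195 − 13117104 − 2131800 + 960960 = 286252251.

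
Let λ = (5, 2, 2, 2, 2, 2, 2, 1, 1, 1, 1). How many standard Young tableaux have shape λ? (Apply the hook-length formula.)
# SYT of shape (5, 2, 2, 2, 2, 2, 2, 1, 1, 1, 1) = 9876048

Hook-length formula: f^λ = n! / Π hook(c), product over all cells c of the Young diagram. For λ = (5, 2, 2, 2, 2, 2, 2, 1, 1, 1, 1), n = 21 boxes. Hook lengths by row (left-to-right, top-to-bottom): [15, 10, 3, 2, 1]; [11, 6]; [10, 5]; [9, 4]; [8, 3]; [7, 2]; [6, 1]; [4]; [3]; [2]; [1]. Product of hooks = 5173217280000. So f^λ = 21! / 5173217280000 = 51090942171709440000 / 5173217280000 = 9876048.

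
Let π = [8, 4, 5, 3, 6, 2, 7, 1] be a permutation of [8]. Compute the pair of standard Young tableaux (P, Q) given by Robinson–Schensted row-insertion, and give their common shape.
P = [1, 5, 6, 7] / [2] / [3] / [4] / [8];  Q = [1, 3, 5, 7] / [2] / [4] / [6] / [8];  common shape = (4, 1, 1, 1, 1)

Row-insert the values π_1, π_2, … into P one at a time, bumping the leftmost entry strictly greater than the inserted value down to the next row. The recording tableau Q records, in position (i, j), the step at which that cell was added to P.
  Insert 8 (step 1): P = [8];  Q = [1]
  Insert 4 (step 2): P = [4] / [8];  Q = [1] / [2]
  Insert 5 (step 3): P = [4, 5] / [8];  Q = [1, 3] / [2]
  Insert 3 (step 4): P = [3, 5] / [4] / [8];  Q = [1, 3] / [2] / [4]
  Insert 6 (step 5): P = [3, 5, 6] / [4] / [8];  Q = [1, 3, 5] / [2] / [4]
  Insert 2 (step 6): P = [2, 5, 6] / [3] / [4] / [8];  Q = [1, 3, 5] / [2] / [4] / [6]
  Insert 7 (step 7): P = [2, 5, 6, 7] / [3] / [4] / [8];  Q = [1, 3, 5, 7] / [2] / [4] / [6]
  Insert 1 (step 8): P = [1, 5, 6, 7] / [2] / [3] / [4] / [8];  Q = [1, 3, 5, 7] / [2] / [4] / [6] / [8]
Final shape: (4, 1, 1, 1, 1).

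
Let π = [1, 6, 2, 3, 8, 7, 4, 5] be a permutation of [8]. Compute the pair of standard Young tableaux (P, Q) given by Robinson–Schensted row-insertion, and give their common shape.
P = [1, 2, 3, 4, 5] / [6, 7] / [8];  Q = [1, 2, 4, 5, 8] / [3, 6] / [7];  common shape = (5, 2, 1)

Row-insert the values π_1, π_2, … into P one at a time, bumping the leftmost entry strictly greater than the inserted value down to the next row. The recording tableau Q records, in position (i, j), the step at which that cell was added to P.
  Insert 1 (step 1): P = [1];  Q = [1]
  Insert 6 (step 2): P = [1, 6];  Q = [1, 2]
  Insert 2 (step 3): P = [1, 2] / [6];  Q = [1, 2] / [3]
  Insert 3 (step 4): P = [1, 2, 3] / [6];  Q = [1, 2, 4] / [3]
  Insert 8 (step 5): P = [1, 2, 3, 8] / [6];  Q = [1, 2, 4, 5] / [3]
  Insert 7 (step 6): P = [1, 2, 3, 7] / [6, 8];  Q = [1, 2, 4, 5] / [3, 6]
  Insert 4 (step 7): P = [1, 2, 3, 4] / [6, 7] / [8];  Q = [1, 2, 4, 5] / [3, 6] / [7]
  Insert 5 (step 8): P = [1, 2, 3, 4, 5] / [6, 7] / [8];  Q = [1, 2, 4, 5, 8] / [3, 6] / [7]
Final shape: (5, 2, 1).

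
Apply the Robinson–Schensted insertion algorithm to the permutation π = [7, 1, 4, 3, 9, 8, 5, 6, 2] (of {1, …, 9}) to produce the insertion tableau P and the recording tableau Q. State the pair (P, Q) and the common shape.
P = [1, 2, 5, 6] / [3, 8] / [4, 9] / [7];  Q = [1, 3, 5, 8] / [2, 6] / [4, 7] / [9];  common shape = (4, 2, 2, 1)

Row-insert the values π_1, π_2, … into P one at a time, bumping the leftmost entry strictly greater than the inserted value down to the next row. The recording tableau Q records, in position (i, j), the step at which that cell was added to P.
  Insert 7 (step 1): P = [7];  Q = [1]
  Insert 1 (step 2): P = [1] / [7];  Q = [1] / [2]
  Insert 4 (step 3): P = [1, 4] / [7];  Q = [1, 3] / [2]
  Insert 3 (step 4): P = [1, 3] / [4] / [7];  Q = [1, 3] / [2] / [4]
  Insert 9 (step 5): P = [1, 3, 9] / [4] / [7];  Q = [1, 3, 5] / [2] / [4]
  Insert 8 (step 6): P = [1, 3, 8] / [4, 9] / [7];  Q = [1, 3, 5] / [2, 6] / [4]
  Insert 5 (step 7): P = [1, 3, 5] / [4, 8] / [7, 9];  Q = [1, 3, 5] / [2, 6] / [4, 7]
  Insert 6 (step 8): P = [1, 3, 5, 6] / [4, 8] / [7, 9];  Q = [1, 3, 5, 8] / [2, 6] / [4, 7]
  Insert 2 (step 9): P = [1, 2, 5, 6] / [3, 8] / [4, 9] / [7];  Q = [1, 3, 5, 8] / [2, 6] / [4, 7] / [9]
Final shape: (4, 2, 2, 1).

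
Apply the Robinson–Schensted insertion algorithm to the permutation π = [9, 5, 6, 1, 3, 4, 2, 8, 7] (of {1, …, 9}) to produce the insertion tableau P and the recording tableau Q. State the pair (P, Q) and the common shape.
P = [1, 2, 4, 7] / [3, 6, 8] / [5] / [9];  Q = [1, 3, 6, 8] / [2, 5, 9] / [4] / [7];  common shape = (4, 3, 1, 1)

Row-insert the values π_1, π_2, … into P one at a time, bumping the leftmost entry strictly greater than the inserted value down to the next row. The recording tableau Q records, in position (i, j), the step at which that cell was added to P.
  Insert 9 (step 1): P = [9];  Q = [1]
  Insert 5 (step 2): P = [5] / [9];  Q = [1] / [2]
  Insert 6 (step 3): P = [5, 6] / [9];  Q = [1, 3] / [2]
  Insert 1 (step 4): P = [1, 6] / [5] / [9];  Q = [1, 3] / [2] / [4]
  Insert 3 (step 5): P = [1, 3] / [5, 6] / [9];  Q = [1, 3] / [2, 5] / [4]
  Insert 4 (step 6): P = [1, 3, 4] / [5, 6] / [9];  Q = [1, 3, 6] / [2, 5] / [4]
  Insert 2 (step 7): P = [1, 2, 4] / [3, 6] / [5] / [9];  Q = [1, 3, 6] / [2, 5] / [4] / [7]
  Insert 8 (step 8): P = [1, 2, 4, 8] / [3, 6] / [5] / [9];  Q = [1, 3, 6, 8] / [2, 5] / [4] / [7]
  Insert 7 (step 9): P = [1, 2, 4, 7] / [3, 6, 8] / [5] / [9];  Q = [1, 3, 6, 8] / [2, 5, 9] / [4] / [7]
Final shape: (4, 3, 1, 1).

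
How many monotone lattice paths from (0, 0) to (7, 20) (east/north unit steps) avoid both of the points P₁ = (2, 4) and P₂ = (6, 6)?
Number of paths = 572310

Inclusion–exclusion. Total paths: C(27, 7) = 888030. Through P₁: C(6, 2)·C(21, 5) = 305235. Through P₂: C(12, 6)·C(15, 1) = 13860. Since P₁ is strictly southwest of P₂, a monotone path through both must visit P₁ then P₂; paths through both = C(6, 2)·C(6, 4)·C(15, 1) = 3375. Avoid both = 888030 − 305235 − 13860 + 3375 = 572310.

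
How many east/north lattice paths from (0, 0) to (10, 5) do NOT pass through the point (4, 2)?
Number of paths = 1743

Total paths from (0, 0) to (10, 5): C(15, 10) = 3003. Paths through (4, 2): (paths (0, 0) → (4, 2)) × (paths (4, 2) → (10, 5)) = C(6, 4) · C(9, 6) = 15 · 84 = 1260. Avoidance count = 3003 − 1260 = 1743.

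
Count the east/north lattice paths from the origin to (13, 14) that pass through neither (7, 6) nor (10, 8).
Number of paths = 12670920

Inclusion–exclusion. Total paths: C(27, 13) = 20058300. Through P₁: C(13, 7)·C(14, 6) = 5153148. Through P₂: C(18, 10)·C(9, 3) = 3675672. Since P₁ is strictly southwest of P₂, a monotone path through both must visit P₁ then P₂; paths through both = C(13, 7)·C(5, 3)·C(9, 3) = 1441440. Avoid both = 20058300 − 5153148 − 3675672 + 1441440 = 12670920.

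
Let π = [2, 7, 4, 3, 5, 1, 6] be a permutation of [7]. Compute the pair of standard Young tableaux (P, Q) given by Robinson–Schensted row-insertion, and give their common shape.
P = [1, 3, 5, 6] / [2] / [4] / [7];  Q = [1, 2, 5, 7] / [3] / [4] / [6];  common shape = (4, 1, 1, 1)

Row-insert the values π_1, π_2, … into P one at a time, bumping the leftmost entry strictly greater than the inserted value down to the next row. The recording tableau Q records, in position (i, j), the step at which that cell was added to P.
  Insert 2 (step 1): P = [2];  Q = [1]
  Insert 7 (step 2): P = [2, 7];  Q = [1, 2]
  Insert 4 (step 3): P = [2, 4] / [7];  Q = [1, 2] / [3]
  Insert 3 (step 4): P = [2, 3] / [4] / [7];  Q = [1, 2] / [3] / [4]
  Insert 5 (step 5): P = [2, 3, 5] / [4] / [7];  Q = [1, 2, 5] / [3] / [4]
  Insert 1 (step 6): P = [1, 3, 5] / [2] / [4] / [7];  Q = [1, 2, 5] / [3] / [4] / [6]
  Insert 6 (step 7): P = [1, 3, 5, 6] / [2] / [4] / [7];  Q = [1, 2, 5, 7] / [3] / [4] / [6]
Final shape: (4, 1, 1, 1).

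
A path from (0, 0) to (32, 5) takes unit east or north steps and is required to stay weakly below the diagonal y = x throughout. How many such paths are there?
Number of paths = 369852

By the reflection principle (André's argument), the number of monotone paths to (32, 5) with n ≤ m that never go above y = x is C(37, 32) − C(37, 33) = 435897 − 66045 = 369852.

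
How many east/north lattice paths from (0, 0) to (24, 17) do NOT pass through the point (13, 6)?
Number of paths = 132444699426

Total paths from (0, 0) to (24, 17): C(41, 24) = 151584480450. Paths through (13, 6): (paths (0, 0) → (13, 6)) × (paths (13, 6) → (24, 17)) = C(19, 13) · C(22, 11) = 27132 · 705432 = 19139781024. Avoidance count = 151584480450 − 19139781024 = 132444699426.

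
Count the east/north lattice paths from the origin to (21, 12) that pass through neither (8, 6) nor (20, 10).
Number of paths = 199601259

Inclusion–exclusion. Total paths: C(33, 21) = 354817320. Through P₁: C(14, 8)·C(19, 13) = 81477396. Through P₂: C(30, 20)·C(3, 1) = 90135045. Since P₁ is strictly southwest of P₂, a monotone path through both must visit P₁ then P₂; paths through both = C(14, 8)·C(16, 12)·C(3, 1) = 16396380. Avoid both = 354817320 − 81477396 − 90135045 + 16396380 = 199601259.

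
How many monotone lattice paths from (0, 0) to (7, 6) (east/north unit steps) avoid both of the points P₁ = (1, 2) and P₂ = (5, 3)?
Number of paths = 676

Inclusion–exclusion. Total paths: C(13, 7) = 1716. Through P₁: C(3, 1)·C(10, 6) = 630. Through P₂: C(8, 5)·C(5, 2) = 560. Since P₁ is strictly southwest of P₂, a monotone path through both must visit P₁ then P₂; paths through both = C(3, 1)·C(5, 4)·C(5, 2) = 150. Avoid both = 1716 − 630 − 560 + 150 = 676.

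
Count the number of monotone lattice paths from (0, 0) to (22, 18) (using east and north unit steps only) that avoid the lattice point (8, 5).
Number of paths = 87565229700

Total paths from (0, 0) to (22, 18): C(40, 22) = 113380261800. Paths through (8, 5): (paths (0, 0) → (8, 5)) × (paths (8, 5) → (22, 18)) = C(13, 8) · C(27, 14) = 1287 · 20058300 = 25815032100. Avoidance count = 113380261800 − 25815032100 = 87565229700.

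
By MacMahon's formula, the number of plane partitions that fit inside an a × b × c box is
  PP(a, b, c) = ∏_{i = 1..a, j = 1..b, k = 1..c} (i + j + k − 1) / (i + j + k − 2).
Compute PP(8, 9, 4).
PP(8, 9, 4) = 151561524301616

Evaluate the triple product over i = 1..8, j = 1..9, k = 1..4. The factors are (2/1) · (3/2) · (4/3) · (5/4) · (3/2) · (4/3) · (5/4) · (6/5) · … (288 factors total). The numerators and denominators telescope so the product is an integer; carrying out the multiplication exactly gives PP(8, 9, 4) = 151561524301616.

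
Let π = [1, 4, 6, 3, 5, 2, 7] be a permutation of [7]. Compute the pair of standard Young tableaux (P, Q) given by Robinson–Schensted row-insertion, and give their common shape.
P = [1, 2, 5, 7] / [3, 6] / [4];  Q = [1, 2, 3, 7] / [4, 5] / [6];  common shape = (4, 2, 1)

Row-insert the values π_1, π_2, … into P one at a time, bumping the leftmost entry strictly greater than the inserted value down to the next row. The recording tableau Q records, in position (i, j), the step at which that cell was added to P.
  Insert 1 (step 1): P = [1];  Q = [1]
  Insert 4 (step 2): P = [1, 4];  Q = [1, 2]
  Insert 6 (step 3): P = [1, 4, 6];  Q = [1, 2, 3]
  Insert 3 (step 4): P = [1, 3, 6] / [4];  Q = [1, 2, 3] / [4]
  Insert 5 (step 5): P = [1, 3, 5] / [4, 6];  Q = [1, 2, 3] / [4, 5]
  Insert 2 (step 6): P = [1, 2, 5] / [3, 6] / [4];  Q = [1, 2, 3] / [4, 5] / [6]
  Insert 7 (step 7): P = [1, 2, 5, 7] / [3, 6] / [4];  Q = [1, 2, 3, 7] / [4, 5] / [6]
Final shape: (4, 2, 1).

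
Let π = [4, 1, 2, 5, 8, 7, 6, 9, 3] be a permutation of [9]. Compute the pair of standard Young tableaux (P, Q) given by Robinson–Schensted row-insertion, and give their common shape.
P = [1, 2, 3, 6, 9] / [4, 5] / [7] / [8];  Q = [1, 3, 4, 5, 8] / [2, 6] / [7] / [9];  common shape = (5, 2, 1, 1)

Row-insert the values π_1, π_2, … into P one at a time, bumping the leftmost entry strictly greater than the inserted value down to the next row. The recording tableau Q records, in position (i, j), the step at which that cell was added to P.
  Insert 4 (step 1): P = [4];  Q = [1]
  Insert 1 (step 2): P = [1] / [4];  Q = [1] / [2]
  Insert 2 (step 3): P = [1, 2] / [4];  Q = [1, 3] / [2]
  Insert 5 (step 4): P = [1, 2, 5] / [4];  Q = [1, 3, 4] / [2]
  Insert 8 (step 5): P = [1, 2, 5, 8] / [4];  Q = [1, 3, 4, 5] / [2]
  Insert 7 (step 6): P = [1, 2, 5, 7] / [4, 8];  Q = [1, 3, 4, 5] / [2, 6]
  Insert 6 (step 7): P = [1, 2, 5, 6] / [4, 7] / [8];  Q = [1, 3, 4, 5] / [2, 6] / [7]
  Insert 9 (step 8): P = [1, 2, 5, 6, 9] / [4, 7] / [8];  Q = [1, 3, 4, 5, 8] / [2, 6] / [7]
  Insert 3 (step 9): P = [1, 2, 3, 6, 9] / [4, 5] / [7] / [8];  Q = [1, 3, 4, 5, 8] / [2, 6] / [7] / [9]
Final shape: (5, 2, 1, 1).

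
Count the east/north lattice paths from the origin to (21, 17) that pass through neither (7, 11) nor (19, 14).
Number of paths = 19504352340

Inclusion–exclusion. Total paths: C(38, 21) = 28781143380. Through P₁: C(18, 7)·C(20, 14) = 1233498240. Through P₂: C(33, 19)·C(5, 2) = 8188092000. Since P₁ is strictly southwest of P₂, a monotone path through both must visit P₁ then P₂; paths through both = C(18, 7)·C(15, 12)·C(5, 2) = 144799200. Avoid both = 28781143380 − 1233498240 − 8188092000 + 144799200 = 19504352340.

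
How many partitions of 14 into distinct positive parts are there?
q(14) = 22

List partitions of 14 into distinct parts: 14, 13+1, 12+2, 11+3, 11+2+1, 10+4, 10+3+1, 9+5, 9+4+1, 9+3+2, 8+6, 8+5+1, 8+4+2, 8+3+2+1, 7+6+1, 7+5+2, 7+4+3, 7+4+2+1, 6+5+3, 6+5+2+1, 6+4+3+1, 5+4+3+2. There are q(14) = 22. (Euler: this equals the number of odd-part partitions of 14.)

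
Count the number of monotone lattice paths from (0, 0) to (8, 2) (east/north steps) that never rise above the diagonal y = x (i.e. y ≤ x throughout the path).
Number of paths = 35

By the reflection principle (André's argument), the number of monotone paths to (8, 2) with n ≤ m that never go above y = x is C(10, 8) − C(10, 9) = 45 − 10 = 35.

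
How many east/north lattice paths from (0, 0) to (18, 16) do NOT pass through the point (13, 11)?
Number of paths = 1574933142

Total paths from (0, 0) to (18, 16): C(34, 18) = 2203961430. Paths through (13, 11): (paths (0, 0) → (13, 11)) × (paths (13, 11) → (18, 16)) = C(24, 13) · C(10, 5) = 2496144 · 252 = 629028288. Avoidance count = 2203961430 − 629028288 = 1574933142.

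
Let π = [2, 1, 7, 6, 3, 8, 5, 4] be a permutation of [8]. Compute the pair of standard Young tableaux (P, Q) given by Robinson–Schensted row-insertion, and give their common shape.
P = [1, 3, 4] / [2, 5, 8] / [6] / [7];  Q = [1, 3, 6] / [2, 4, 7] / [5] / [8];  common shape = (3, 3, 1, 1)

Row-insert the values π_1, π_2, … into P one at a time, bumping the leftmost entry strictly greater than the inserted value down to the next row. The recording tableau Q records, in position (i, j), the step at which that cell was added to P.
  Insert 2 (step 1): P = [2];  Q = [1]
  Insert 1 (step 2): P = [1] / [2];  Q = [1] / [2]
  Insert 7 (step 3): P = [1, 7] / [2];  Q = [1, 3] / [2]
  Insert 6 (step 4): P = [1, 6] / [2, 7];  Q = [1, 3] / [2, 4]
  Insert 3 (step 5): P = [1, 3] / [2, 6] / [7];  Q = [1, 3] / [2, 4] / [5]
  Insert 8 (step 6): P = [1, 3, 8] / [2, 6] / [7];  Q = [1, 3, 6] / [2, 4] / [5]
  Insert 5 (step 7): P = [1, 3, 5] / [2, 6, 8] / [7];  Q = [1, 3, 6] / [2, 4, 7] / [5]
  Insert 4 (step 8): P = [1, 3, 4] / [2, 5, 8] / [6] / [7];  Q = [1, 3, 6] / [2, 4, 7] / [5] / [8]
Final shape: (3, 3, 1, 1).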